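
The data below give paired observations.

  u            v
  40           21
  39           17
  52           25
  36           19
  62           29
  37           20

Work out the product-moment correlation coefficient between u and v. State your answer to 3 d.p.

0.949

n = 6, Σu = 266, Σv = 131, Σu² = 12334, Σv² = 2957, Σuv = 6025
nΣuv − ΣuΣv = 36150 − 34846 = 1304
nΣu² − (Σu)² = 74004 − 70756 = 3248; nΣv² − (Σv)² = 17742 − 17161 = 581
r = 1304 / √(3248 × 581) = 1304 / 1373.7132 ≈ 0.949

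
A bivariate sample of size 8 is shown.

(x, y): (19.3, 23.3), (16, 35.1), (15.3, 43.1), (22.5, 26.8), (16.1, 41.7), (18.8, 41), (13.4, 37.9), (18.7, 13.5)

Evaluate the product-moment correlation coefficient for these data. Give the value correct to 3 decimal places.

n = 8, Σx = 140.1, Σy = 262.4, Σx² = 2510.73, Σy² = 9389.3, Σxy = 4476.2
nΣxy − ΣxΣy = 35809.6 − 36762.24 = -952.64
nΣx² − (Σx)² = 20085.84 − 19628.01 = 457.83; nΣy² − (Σy)² = 75114.4 − 68853.76 = 6260.64
r = -952.64 / √(457.83 × 6260.64) = -952.64 / 1693.0177 ≈ -0.563

-0.563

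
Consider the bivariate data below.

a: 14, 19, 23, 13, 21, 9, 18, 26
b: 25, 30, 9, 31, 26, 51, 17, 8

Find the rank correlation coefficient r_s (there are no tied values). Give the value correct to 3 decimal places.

Rank a: 3, 5, 7, 2, 6, 1, 4, 8
Rank b: 4, 6, 2, 7, 5, 8, 3, 1
d = rank(a) − rank(b): -1, -1, 5, -5, 1, -7, 1, 7; Σd² = 152
ρ = 1 − 6Σd² / [n(n²−1)] = 1 − 6×152 / (8×63) = 1 − 912/504 ≈ -0.810

-0.810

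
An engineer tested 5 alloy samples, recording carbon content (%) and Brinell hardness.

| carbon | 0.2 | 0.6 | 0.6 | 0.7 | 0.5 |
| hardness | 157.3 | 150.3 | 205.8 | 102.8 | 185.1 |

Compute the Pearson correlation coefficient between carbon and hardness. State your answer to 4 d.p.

-0.2345

n = 5, Σx = 2.6, Σy = 801.3, Σx² = 1.5, Σy² = 134516.87, Σxy = 409.63
nΣxy − ΣxΣy = 2048.15 − 2083.38 = -35.23
nΣx² − (Σx)² = 7.5 − 6.76 = 0.74; nΣy² − (Σy)² = 672584.35 − 642081.69 = 30502.66
r = -35.23 / √(0.74 × 30502.66) = -35.23 / 150.2397 ≈ -0.2345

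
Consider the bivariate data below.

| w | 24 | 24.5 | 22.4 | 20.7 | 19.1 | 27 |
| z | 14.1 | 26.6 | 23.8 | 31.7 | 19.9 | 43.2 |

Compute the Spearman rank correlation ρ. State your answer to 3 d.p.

Rank w: 4, 5, 3, 2, 1, 6
Rank z: 1, 4, 3, 5, 2, 6
d = rank(w) − rank(z): 3, 1, 0, -3, -1, 0; Σd² = 20
ρ = 1 − 6Σd² / [n(n²−1)] = 1 − 6×20 / (6×35) = 1 − 120/210 ≈ 0.429

0.429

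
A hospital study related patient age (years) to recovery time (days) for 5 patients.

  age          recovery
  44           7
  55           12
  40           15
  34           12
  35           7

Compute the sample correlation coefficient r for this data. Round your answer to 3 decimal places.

0.136

n = 5, Σx = 208, Σy = 53, Σx² = 8942, Σy² = 611, Σxy = 2221
nΣxy − ΣxΣy = 11105 − 11024 = 81
nΣx² − (Σx)² = 44710 − 43264 = 1446; nΣy² − (Σy)² = 3055 − 2809 = 246
r = 81 / √(1446 × 246) = 81 / 596.4193 ≈ 0.136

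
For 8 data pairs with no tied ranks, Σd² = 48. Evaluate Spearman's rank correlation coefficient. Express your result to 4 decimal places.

0.4286

ρ = 1 − 6Σd² / [n(n²−1)] = 1 − 6×48 / (8×63)
  = 1 − 288/504 = 1 − 0.57143 ≈ 0.4286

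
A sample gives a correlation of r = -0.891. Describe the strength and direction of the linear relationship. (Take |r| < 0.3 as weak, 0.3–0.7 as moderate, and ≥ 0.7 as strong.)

r = -0.891 < 0 so the relationship is negative.
|r| = 0.891, which falls in the strong range.

strong negative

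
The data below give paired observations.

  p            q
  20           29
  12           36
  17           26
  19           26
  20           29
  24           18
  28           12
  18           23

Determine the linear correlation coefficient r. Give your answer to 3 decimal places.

-0.904

n = 8, Σp = 158, Σq = 199, Σp² = 3278, Σq² = 5327, Σpq = 3710
nΣpq − ΣpΣq = 29680 − 31442 = -1762
nΣp² − (Σp)² = 26224 − 24964 = 1260; nΣq² − (Σq)² = 42616 − 39601 = 3015
r = -1762 / √(1260 × 3015) = -1762 / 1949.0767 ≈ -0.904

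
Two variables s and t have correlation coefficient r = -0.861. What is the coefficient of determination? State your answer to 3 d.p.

r² = (-0.861)² = 0.741

0.741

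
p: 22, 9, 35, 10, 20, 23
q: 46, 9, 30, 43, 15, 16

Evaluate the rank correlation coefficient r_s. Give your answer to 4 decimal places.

Rank p: 4, 1, 6, 2, 3, 5
Rank q: 6, 1, 4, 5, 2, 3
d = rank(p) − rank(q): -2, 0, 2, -3, 1, 2; Σd² = 22
ρ = 1 − 6Σd² / [n(n²−1)] = 1 − 6×22 / (6×35) = 1 − 132/210 ≈ 0.3714

0.3714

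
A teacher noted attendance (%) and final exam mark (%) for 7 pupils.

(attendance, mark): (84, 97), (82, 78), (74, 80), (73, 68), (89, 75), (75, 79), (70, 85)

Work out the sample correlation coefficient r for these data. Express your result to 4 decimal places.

n = 7, Σx = 547, Σy = 562, Σx² = 43031, Σy² = 45608, Σxy = 43978
nΣxy − ΣxΣy = 307846 − 307414 = 432
nΣx² − (Σx)² = 301217 − 299209 = 2008; nΣy² − (Σy)² = 319256 − 315844 = 3412
r = 432 / √(2008 × 3412) = 432 / 2617.4980 ≈ 0.1650

0.1650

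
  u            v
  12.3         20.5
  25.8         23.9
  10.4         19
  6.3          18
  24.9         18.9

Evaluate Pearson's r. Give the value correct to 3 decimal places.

0.625

n = 5, Σu = 79.7, Σv = 100.3, Σu² = 1584.79, Σv² = 2033.67, Σuv = 1650.38
nΣuv − ΣuΣv = 8251.9 − 7993.91 = 257.99
nΣu² − (Σu)² = 7923.95 − 6352.09 = 1571.86; nΣv² − (Σv)² = 10168.35 − 10060.09 = 108.26
r = 257.99 / √(1571.86 × 108.26) = 257.99 / 412.5161 ≈ 0.625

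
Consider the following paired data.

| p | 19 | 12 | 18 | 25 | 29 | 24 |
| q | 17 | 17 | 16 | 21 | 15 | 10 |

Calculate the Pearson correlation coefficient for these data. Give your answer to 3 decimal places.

-0.157

n = 6, Σp = 127, Σq = 96, Σp² = 2871, Σq² = 1600, Σpq = 2015
nΣpq − ΣpΣq = 12090 − 12192 = -102
nΣp² − (Σp)² = 17226 − 16129 = 1097; nΣq² − (Σq)² = 9600 − 9216 = 384
r = -102 / √(1097 × 384) = -102 / 649.0362 ≈ -0.157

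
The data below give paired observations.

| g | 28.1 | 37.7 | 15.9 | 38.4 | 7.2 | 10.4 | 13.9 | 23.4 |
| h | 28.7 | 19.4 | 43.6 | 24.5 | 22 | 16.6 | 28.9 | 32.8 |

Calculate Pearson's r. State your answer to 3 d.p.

-0.089

n = 8, Σg = 175, Σh = 216.5, Σg² = 4839.04, Σh² = 6371.87, Σgh = 4672.16
nΣgh − ΣgΣh = 37377.28 − 37887.5 = -510.22
nΣg² − (Σg)² = 38712.32 − 30625 = 8087.32; nΣh² − (Σh)² = 50974.96 − 46872.25 = 4102.71
r = -510.22 / √(8087.32 × 4102.71) = -510.22 / 5760.2021 ≈ -0.089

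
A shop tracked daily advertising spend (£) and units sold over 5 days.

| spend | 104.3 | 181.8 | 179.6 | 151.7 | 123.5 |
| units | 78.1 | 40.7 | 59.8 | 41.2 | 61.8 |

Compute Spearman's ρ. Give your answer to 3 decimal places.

Rank spend: 1, 5, 4, 3, 2
Rank units: 5, 1, 3, 2, 4
d = rank(spend) − rank(units): -4, 4, 1, 1, -2; Σd² = 38
ρ = 1 − 6Σd² / [n(n²−1)] = 1 − 6×38 / (5×24) = 1 − 228/120 ≈ -0.900

-0.900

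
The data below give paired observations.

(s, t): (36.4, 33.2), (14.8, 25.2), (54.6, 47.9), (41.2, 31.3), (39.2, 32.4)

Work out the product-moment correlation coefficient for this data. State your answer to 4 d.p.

n = 5, Σs = 186.2, Σt = 170, Σs² = 7759.24, Σt² = 6061.14, Σst = 6756.42
nΣst − ΣsΣt = 33782.1 − 31654 = 2128.1
nΣs² − (Σs)² = 38796.2 − 34670.44 = 4125.76; nΣt² − (Σt)² = 30305.7 − 28900 = 1405.7
r = 2128.1 / √(4125.76 × 1405.7) = 2128.1 / 2408.2319 ≈ 0.8837

0.8837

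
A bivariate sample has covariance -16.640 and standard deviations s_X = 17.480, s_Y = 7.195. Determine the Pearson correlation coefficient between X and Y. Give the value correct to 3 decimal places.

-0.132

r = Cov(X,Y) / (s_X · s_Y) = -16.640 / (17.480 × 7.195)
  = -16.640 / 125.7686 ≈ -0.132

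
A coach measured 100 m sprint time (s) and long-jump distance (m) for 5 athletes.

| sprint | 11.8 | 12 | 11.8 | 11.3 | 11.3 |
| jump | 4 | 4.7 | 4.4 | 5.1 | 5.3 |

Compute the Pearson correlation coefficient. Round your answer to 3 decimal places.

n = 5, Σx = 58.2, Σy = 23.5, Σx² = 677.86, Σy² = 111.55, Σxy = 273.04
nΣxy − ΣxΣy = 1365.2 − 1367.7 = -2.5
nΣx² − (Σx)² = 3389.3 − 3387.24 = 2.06; nΣy² − (Σy)² = 557.75 − 552.25 = 5.5
r = -2.5 / √(2.06 × 5.5) = -2.5 / 3.3660 ≈ -0.743

-0.743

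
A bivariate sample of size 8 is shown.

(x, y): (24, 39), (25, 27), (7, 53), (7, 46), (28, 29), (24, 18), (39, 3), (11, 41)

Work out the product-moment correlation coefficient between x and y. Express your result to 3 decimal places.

n = 8, Σx = 165, Σy = 256, Σx² = 4301, Σy² = 10030, Σxy = 4116
nΣxy − ΣxΣy = 32928 − 42240 = -9312
nΣx² − (Σx)² = 34408 − 27225 = 7183; nΣy² − (Σy)² = 80240 − 65536 = 14704
r = -9312 / √(7183 × 14704) = -9312 / 10277.1023 ≈ -0.906

-0.906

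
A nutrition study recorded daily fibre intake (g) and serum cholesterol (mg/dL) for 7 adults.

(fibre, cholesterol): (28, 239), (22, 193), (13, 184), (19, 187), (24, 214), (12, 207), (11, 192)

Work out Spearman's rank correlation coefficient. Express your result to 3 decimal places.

Rank fibre: 7, 5, 3, 4, 6, 2, 1
Rank cholesterol: 7, 4, 1, 2, 6, 5, 3
d = rank(fibre) − rank(cholesterol): 0, 1, 2, 2, 0, -3, -2; Σd² = 22
ρ = 1 − 6Σd² / [n(n²−1)] = 1 − 6×22 / (7×48) = 1 − 132/336 ≈ 0.607

0.607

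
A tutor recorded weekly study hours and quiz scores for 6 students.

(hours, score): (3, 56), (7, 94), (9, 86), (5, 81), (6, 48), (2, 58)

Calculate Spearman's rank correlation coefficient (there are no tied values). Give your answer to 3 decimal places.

Rank hours: 2, 5, 6, 3, 4, 1
Rank score: 2, 6, 5, 4, 1, 3
d = rank(hours) − rank(score): 0, -1, 1, -1, 3, -2; Σd² = 16
ρ = 1 − 6Σd² / [n(n²−1)] = 1 − 6×16 / (6×35) = 1 − 96/210 ≈ 0.543

0.543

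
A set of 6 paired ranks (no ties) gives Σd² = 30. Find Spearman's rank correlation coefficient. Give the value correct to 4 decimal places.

0.1429

ρ = 1 − 6Σd² / [n(n²−1)] = 1 − 6×30 / (6×35)
  = 1 − 180/210 = 1 − 0.85714 ≈ 0.1429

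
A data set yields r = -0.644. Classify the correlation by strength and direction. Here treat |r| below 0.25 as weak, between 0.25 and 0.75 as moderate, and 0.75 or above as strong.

r = -0.644 < 0 so the relationship is negative.
|r| = 0.644, which falls in the moderate range.

moderate negative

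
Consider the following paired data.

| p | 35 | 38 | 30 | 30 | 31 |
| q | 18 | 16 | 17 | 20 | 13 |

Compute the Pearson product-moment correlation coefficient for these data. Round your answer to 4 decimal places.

-0.1138

n = 5, Σp = 164, Σq = 84, Σp² = 5430, Σq² = 1438, Σpq = 2751
nΣpq − ΣpΣq = 13755 − 13776 = -21
nΣp² − (Σp)² = 27150 − 26896 = 254; nΣq² − (Σq)² = 7190 − 7056 = 134
r = -21 / √(254 × 134) = -21 / 184.4885 ≈ -0.1138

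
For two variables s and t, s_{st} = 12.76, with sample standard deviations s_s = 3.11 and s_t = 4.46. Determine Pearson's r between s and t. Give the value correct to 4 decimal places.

r = Cov(s,t) / (s_s · s_t) = 12.76 / (3.11 × 4.46)
  = 12.76 / 13.8706 ≈ 0.9199

0.9199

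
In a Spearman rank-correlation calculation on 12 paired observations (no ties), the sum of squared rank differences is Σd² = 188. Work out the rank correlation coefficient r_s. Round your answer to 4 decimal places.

ρ = 1 − 6Σd² / [n(n²−1)] = 1 − 6×188 / (12×143)
  = 1 − 1128/1716 = 1 − 0.65734 ≈ 0.3427

0.3427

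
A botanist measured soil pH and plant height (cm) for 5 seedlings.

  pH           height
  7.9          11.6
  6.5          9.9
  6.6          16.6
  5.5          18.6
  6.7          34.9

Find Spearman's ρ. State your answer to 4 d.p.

0.0000

Rank pH: 5, 2, 3, 1, 4
Rank height: 2, 1, 3, 4, 5
d = rank(pH) − rank(height): 3, 1, 0, -3, -1; Σd² = 20
ρ = 1 − 6Σd² / [n(n²−1)] = 1 − 6×20 / (5×24) = 1 − 120/120 ≈ 0.0000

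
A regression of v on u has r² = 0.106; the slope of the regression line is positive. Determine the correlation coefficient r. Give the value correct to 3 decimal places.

|r| = √0.106 = 0.326
The association is positive, so r = 0.326.

0.326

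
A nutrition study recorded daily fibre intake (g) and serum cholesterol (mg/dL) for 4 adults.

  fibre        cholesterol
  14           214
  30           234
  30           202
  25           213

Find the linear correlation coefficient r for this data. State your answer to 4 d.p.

0.1384

n = 4, Σx = 99, Σy = 863, Σx² = 2621, Σy² = 186725, Σxy = 21401
nΣxy − ΣxΣy = 85604 − 85437 = 167
nΣx² − (Σx)² = 10484 − 9801 = 683; nΣy² − (Σy)² = 746900 − 744769 = 2131
r = 167 / √(683 × 2131) = 167 / 1206.4299 ≈ 0.1384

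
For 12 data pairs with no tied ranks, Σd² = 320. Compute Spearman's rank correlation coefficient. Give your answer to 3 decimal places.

ρ = 1 − 6Σd² / [n(n²−1)] = 1 − 6×320 / (12×143)
  = 1 − 1920/1716 = 1 − 1.1189 ≈ -0.119

-0.119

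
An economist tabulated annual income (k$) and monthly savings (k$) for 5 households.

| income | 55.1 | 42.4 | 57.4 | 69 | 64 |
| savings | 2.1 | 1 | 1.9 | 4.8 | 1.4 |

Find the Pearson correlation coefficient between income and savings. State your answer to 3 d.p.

n = 5, Σx = 287.9, Σy = 11.2, Σx² = 16985.53, Σy² = 34.02, Σxy = 687.97
nΣxy − ΣxΣy = 3439.85 − 3224.48 = 215.37
nΣx² − (Σx)² = 84927.65 − 82886.41 = 2041.24; nΣy² − (Σy)² = 170.1 − 125.44 = 44.66
r = 215.37 / √(2041.24 × 44.66) = 215.37 / 301.9301 ≈ 0.713

0.713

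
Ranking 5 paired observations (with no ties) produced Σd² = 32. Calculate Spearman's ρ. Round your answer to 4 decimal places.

ρ = 1 − 6Σd² / [n(n²−1)] = 1 − 6×32 / (5×24)
  = 1 − 192/120 = 1 − 1.60000 ≈ -0.6000

-0.6000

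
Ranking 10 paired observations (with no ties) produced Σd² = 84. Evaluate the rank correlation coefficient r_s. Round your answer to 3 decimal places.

0.491

ρ = 1 − 6Σd² / [n(n²−1)] = 1 − 6×84 / (10×99)
  = 1 − 504/990 = 1 − 0.5091 ≈ 0.491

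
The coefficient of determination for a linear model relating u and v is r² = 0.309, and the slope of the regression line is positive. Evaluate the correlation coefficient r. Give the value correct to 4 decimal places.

|r| = √0.309 = 0.5559
The association is positive, so r = 0.5559.

0.5559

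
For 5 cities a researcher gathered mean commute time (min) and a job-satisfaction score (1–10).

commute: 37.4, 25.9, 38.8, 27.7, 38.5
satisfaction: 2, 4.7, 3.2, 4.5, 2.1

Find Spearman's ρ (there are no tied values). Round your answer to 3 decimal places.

-0.600

Rank commute: 3, 1, 5, 2, 4
Rank satisfaction: 1, 5, 3, 4, 2
d = rank(commute) − rank(satisfaction): 2, -4, 2, -2, 2; Σd² = 32
ρ = 1 − 6Σd² / [n(n²−1)] = 1 − 6×32 / (5×24) = 1 − 192/120 ≈ -0.600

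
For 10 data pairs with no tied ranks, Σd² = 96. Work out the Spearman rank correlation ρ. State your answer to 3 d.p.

ρ = 1 − 6Σd² / [n(n²−1)] = 1 − 6×96 / (10×99)
  = 1 − 576/990 = 1 − 0.5818 ≈ 0.418

0.418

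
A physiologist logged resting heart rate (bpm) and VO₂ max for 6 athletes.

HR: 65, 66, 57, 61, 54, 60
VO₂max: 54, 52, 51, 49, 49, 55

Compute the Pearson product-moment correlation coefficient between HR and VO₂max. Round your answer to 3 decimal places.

n = 6, Σx = 363, Σy = 310, Σx² = 22067, Σy² = 16048, Σxy = 18784
nΣxy − ΣxΣy = 112704 − 112530 = 174
nΣx² − (Σx)² = 132402 − 131769 = 633; nΣy² − (Σy)² = 96288 − 96100 = 188
r = 174 / √(633 × 188) = 174 / 344.9696 ≈ 0.504

0.504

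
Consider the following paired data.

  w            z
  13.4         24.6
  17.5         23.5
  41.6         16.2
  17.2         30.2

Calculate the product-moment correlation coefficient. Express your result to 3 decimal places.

-0.829

n = 4, Σw = 89.7, Σz = 94.5, Σw² = 2512.21, Σz² = 2331.89, Σwz = 1934.25
nΣwz − ΣwΣz = 7737 − 8476.65 = -739.65
nΣw² − (Σw)² = 10048.84 − 8046.09 = 2002.75; nΣz² − (Σz)² = 9327.56 − 8930.25 = 397.31
r = -739.65 / √(2002.75 × 397.31) = -739.65 / 892.0272 ≈ -0.829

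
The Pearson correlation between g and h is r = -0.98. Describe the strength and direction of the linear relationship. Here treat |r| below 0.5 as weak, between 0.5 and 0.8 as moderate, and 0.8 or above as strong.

strong negative

r = -0.98 < 0 so the relationship is negative.
|r| = 0.98, which falls in the strong range.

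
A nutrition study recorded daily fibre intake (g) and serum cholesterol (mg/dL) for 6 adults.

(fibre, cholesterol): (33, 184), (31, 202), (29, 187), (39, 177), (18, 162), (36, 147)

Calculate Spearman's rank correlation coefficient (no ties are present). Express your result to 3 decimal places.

-0.257

Rank fibre: 4, 3, 2, 6, 1, 5
Rank cholesterol: 4, 6, 5, 3, 2, 1
d = rank(fibre) − rank(cholesterol): 0, -3, -3, 3, -1, 4; Σd² = 44
ρ = 1 − 6Σd² / [n(n²−1)] = 1 − 6×44 / (6×35) = 1 − 264/210 ≈ -0.257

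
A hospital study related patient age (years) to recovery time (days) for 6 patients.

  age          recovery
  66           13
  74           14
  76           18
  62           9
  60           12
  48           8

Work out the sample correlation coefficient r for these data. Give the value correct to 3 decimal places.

0.883

n = 6, Σx = 386, Σy = 74, Σx² = 25356, Σy² = 978, Σxy = 4924
nΣxy − ΣxΣy = 29544 − 28564 = 980
nΣx² − (Σx)² = 152136 − 148996 = 3140; nΣy² − (Σy)² = 5868 − 5476 = 392
r = 980 / √(3140 × 392) = 980 / 1109.4503 ≈ 0.883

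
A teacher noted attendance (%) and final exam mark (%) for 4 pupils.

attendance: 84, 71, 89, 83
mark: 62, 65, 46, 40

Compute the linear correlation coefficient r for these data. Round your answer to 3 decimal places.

-0.632

n = 4, Σx = 327, Σy = 213, Σx² = 26907, Σy² = 11785, Σxy = 17237
nΣxy − ΣxΣy = 68948 − 69651 = -703
nΣx² − (Σx)² = 107628 − 106929 = 699; nΣy² − (Σy)² = 47140 − 45369 = 1771
r = -703 / √(699 × 1771) = -703 / 1112.6226 ≈ -0.632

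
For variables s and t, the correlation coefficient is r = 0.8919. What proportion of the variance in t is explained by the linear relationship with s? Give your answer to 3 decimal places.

r² = (0.8919)² = 0.795

0.795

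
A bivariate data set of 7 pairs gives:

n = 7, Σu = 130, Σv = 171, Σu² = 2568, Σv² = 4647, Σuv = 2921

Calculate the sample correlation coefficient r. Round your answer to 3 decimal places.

-0.948

r = (nΣuv − ΣuΣv) / √[(nΣu² − (Σu)²)(nΣv² − (Σv)²)]
Numerator: 7×2921 − 130×171 = -1783
Denominator: √[(17976 − 16900)(32529 − 29241)] = √[1076 × 3288] = 1880.9274
r = -1783 / 1880.9274 ≈ -0.948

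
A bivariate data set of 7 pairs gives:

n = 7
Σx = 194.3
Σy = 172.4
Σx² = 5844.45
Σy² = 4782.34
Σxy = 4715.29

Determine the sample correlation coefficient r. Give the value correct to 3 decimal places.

-0.142

r = (nΣxy − ΣxΣy) / √[(nΣx² − (Σx)²)(nΣy² − (Σy)²)]
Numerator: 7×4715.29 − 194.3×172.4 = -490.29
Denominator: √[(40911.15 − 37752.49)(33476.38 − 29721.76)] = √[3158.66 × 3754.62] = 3443.7724
r = -490.29 / 3443.7724 ≈ -0.142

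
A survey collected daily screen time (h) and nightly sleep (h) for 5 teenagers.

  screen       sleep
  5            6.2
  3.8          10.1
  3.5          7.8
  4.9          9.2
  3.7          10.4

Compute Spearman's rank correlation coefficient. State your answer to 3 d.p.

-0.400

Rank screen: 5, 3, 1, 4, 2
Rank sleep: 1, 4, 2, 3, 5
d = rank(screen) − rank(sleep): 4, -1, -1, 1, -3; Σd² = 28
ρ = 1 − 6Σd² / [n(n²−1)] = 1 − 6×28 / (5×24) = 1 − 168/120 ≈ -0.400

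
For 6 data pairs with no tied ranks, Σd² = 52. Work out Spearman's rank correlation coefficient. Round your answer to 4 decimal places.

-0.4857

ρ = 1 − 6Σd² / [n(n²−1)] = 1 − 6×52 / (6×35)
  = 1 − 312/210 = 1 − 1.48571 ≈ -0.4857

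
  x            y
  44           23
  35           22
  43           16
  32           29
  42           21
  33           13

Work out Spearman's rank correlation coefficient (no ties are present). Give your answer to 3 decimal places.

-0.086

Rank x: 6, 3, 5, 1, 4, 2
Rank y: 5, 4, 2, 6, 3, 1
d = rank(x) − rank(y): 1, -1, 3, -5, 1, 1; Σd² = 38
ρ = 1 − 6Σd² / [n(n²−1)] = 1 − 6×38 / (6×35) = 1 − 228/210 ≈ -0.086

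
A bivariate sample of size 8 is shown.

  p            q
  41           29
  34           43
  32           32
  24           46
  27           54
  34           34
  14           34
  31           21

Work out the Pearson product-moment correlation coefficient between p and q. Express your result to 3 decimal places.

-0.270

n = 8, Σp = 237, Σq = 293, Σp² = 7479, Σq² = 11499, Σpq = 8520
nΣpq − ΣpΣq = 68160 − 69441 = -1281
nΣp² − (Σp)² = 59832 − 56169 = 3663; nΣq² − (Σq)² = 91992 − 85849 = 6143
r = -1281 / √(3663 × 6143) = -1281 / 4743.6072 ≈ -0.270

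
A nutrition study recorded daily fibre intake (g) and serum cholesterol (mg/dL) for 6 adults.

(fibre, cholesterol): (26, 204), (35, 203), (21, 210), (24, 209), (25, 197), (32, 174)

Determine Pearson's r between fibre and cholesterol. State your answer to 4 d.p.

-0.5421

n = 6, Σx = 163, Σy = 1197, Σx² = 4567, Σy² = 239691, Σxy = 32328
nΣxy − ΣxΣy = 193968 − 195111 = -1143
nΣx² − (Σx)² = 27402 − 26569 = 833; nΣy² − (Σy)² = 1438146 − 1432809 = 5337
r = -1143 / √(833 × 5337) = -1143 / 2108.4878 ≈ -0.5421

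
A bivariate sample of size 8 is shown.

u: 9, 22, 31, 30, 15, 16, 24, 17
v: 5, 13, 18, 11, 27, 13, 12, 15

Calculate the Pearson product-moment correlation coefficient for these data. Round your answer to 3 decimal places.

0.112

n = 8, Σu = 164, Σv = 114, Σu² = 3772, Σv² = 1906, Σuv = 2375
nΣuv − ΣuΣv = 19000 − 18696 = 304
nΣu² − (Σu)² = 30176 − 26896 = 3280; nΣv² − (Σv)² = 15248 − 12996 = 2252
r = 304 / √(3280 × 2252) = 304 / 2717.8227 ≈ 0.112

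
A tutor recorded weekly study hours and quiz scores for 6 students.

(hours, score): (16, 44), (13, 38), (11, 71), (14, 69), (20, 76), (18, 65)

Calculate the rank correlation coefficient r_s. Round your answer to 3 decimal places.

Rank hours: 4, 2, 1, 3, 6, 5
Rank score: 2, 1, 5, 4, 6, 3
d = rank(hours) − rank(score): 2, 1, -4, -1, 0, 2; Σd² = 26
ρ = 1 − 6Σd² / [n(n²−1)] = 1 − 6×26 / (6×35) = 1 − 156/210 ≈ 0.257

0.257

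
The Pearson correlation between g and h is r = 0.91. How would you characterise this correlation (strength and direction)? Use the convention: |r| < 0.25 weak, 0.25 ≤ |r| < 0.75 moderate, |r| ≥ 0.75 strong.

strong positive

r = 0.91 > 0 so the relationship is positive.
|r| = 0.91, which falls in the strong range.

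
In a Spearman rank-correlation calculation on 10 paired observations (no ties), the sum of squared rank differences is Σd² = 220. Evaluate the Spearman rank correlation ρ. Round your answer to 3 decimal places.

-0.333

ρ = 1 − 6Σd² / [n(n²−1)] = 1 − 6×220 / (10×99)
  = 1 − 1320/990 = 1 − 1.3333 ≈ -0.333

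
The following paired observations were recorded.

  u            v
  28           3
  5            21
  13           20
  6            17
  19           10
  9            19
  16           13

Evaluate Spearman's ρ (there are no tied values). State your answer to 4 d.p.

Rank u: 7, 1, 4, 2, 6, 3, 5
Rank v: 1, 7, 6, 4, 2, 5, 3
d = rank(u) − rank(v): 6, -6, -2, -2, 4, -2, 2; Σd² = 104
ρ = 1 − 6Σd² / [n(n²−1)] = 1 − 6×104 / (7×48) = 1 − 624/336 ≈ -0.8571

-0.8571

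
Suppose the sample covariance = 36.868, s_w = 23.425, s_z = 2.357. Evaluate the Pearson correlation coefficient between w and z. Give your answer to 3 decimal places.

0.668

r = Cov(w,z) / (s_w · s_z) = 36.868 / (23.425 × 2.357)
  = 36.868 / 55.2127 ≈ 0.668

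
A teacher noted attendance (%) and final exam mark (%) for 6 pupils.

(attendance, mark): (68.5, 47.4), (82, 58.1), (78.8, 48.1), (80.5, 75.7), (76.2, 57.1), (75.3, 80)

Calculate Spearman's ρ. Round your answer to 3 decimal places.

Rank attendance: 1, 6, 4, 5, 3, 2
Rank mark: 1, 4, 2, 5, 3, 6
d = rank(attendance) − rank(mark): 0, 2, 2, 0, 0, -4; Σd² = 24
ρ = 1 − 6Σd² / [n(n²−1)] = 1 − 6×24 / (6×35) = 1 − 144/210 ≈ 0.314

0.314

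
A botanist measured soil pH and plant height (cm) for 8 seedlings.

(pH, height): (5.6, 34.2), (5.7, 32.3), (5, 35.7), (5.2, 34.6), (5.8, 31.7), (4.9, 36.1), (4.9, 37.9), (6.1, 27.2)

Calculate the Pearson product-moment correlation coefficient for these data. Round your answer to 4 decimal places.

-0.9341

n = 8, Σx = 43.2, Σy = 269.7, Σx² = 234.76, Σy² = 9168.93, Σxy = 1446.43
nΣxy − ΣxΣy = 11571.44 − 11651.04 = -79.6
nΣx² − (Σx)² = 1878.08 − 1866.24 = 11.84; nΣy² − (Σy)² = 73351.44 − 72738.09 = 613.35
r = -79.6 / √(11.84 × 613.35) = -79.6 / 85.2177 ≈ -0.9341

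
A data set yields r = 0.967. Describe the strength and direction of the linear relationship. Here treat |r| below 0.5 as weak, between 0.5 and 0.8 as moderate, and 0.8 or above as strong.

r = 0.967 > 0 so the relationship is positive.
|r| = 0.967, which falls in the strong range.

strong positive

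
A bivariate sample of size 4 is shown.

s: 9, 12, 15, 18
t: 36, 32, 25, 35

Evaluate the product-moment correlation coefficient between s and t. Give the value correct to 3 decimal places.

-0.260

n = 4, Σs = 54, Σt = 128, Σs² = 774, Σt² = 4170, Σst = 1713
nΣst − ΣsΣt = 6852 − 6912 = -60
nΣs² − (Σs)² = 3096 − 2916 = 180; nΣt² − (Σt)² = 16680 − 16384 = 296
r = -60 / √(180 × 296) = -60 / 230.8246 ≈ -0.260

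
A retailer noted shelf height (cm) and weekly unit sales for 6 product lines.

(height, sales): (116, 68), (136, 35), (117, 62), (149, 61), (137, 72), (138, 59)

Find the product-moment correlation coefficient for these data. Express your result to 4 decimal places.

-0.2215

n = 6, Σx = 793, Σy = 357, Σx² = 105655, Σy² = 22079, Σxy = 46997
nΣxy − ΣxΣy = 281982 − 283101 = -1119
nΣx² − (Σx)² = 633930 − 628849 = 5081; nΣy² − (Σy)² = 132474 − 127449 = 5025
r = -1119 / √(5081 × 5025) = -1119 / 5052.9224 ≈ -0.2215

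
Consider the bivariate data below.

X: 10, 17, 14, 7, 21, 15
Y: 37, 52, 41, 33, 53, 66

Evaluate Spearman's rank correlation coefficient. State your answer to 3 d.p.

Rank X: 2, 5, 3, 1, 6, 4
Rank Y: 2, 4, 3, 1, 5, 6
d = rank(X) − rank(Y): 0, 1, 0, 0, 1, -2; Σd² = 6
ρ = 1 − 6Σd² / [n(n²−1)] = 1 − 6×6 / (6×35) = 1 − 36/210 ≈ 0.829

0.829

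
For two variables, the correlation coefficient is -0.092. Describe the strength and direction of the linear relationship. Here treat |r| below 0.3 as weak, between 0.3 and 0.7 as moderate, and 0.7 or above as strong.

weak negative

r = -0.092 < 0 so the relationship is negative.
|r| = 0.092, which falls in the weak range.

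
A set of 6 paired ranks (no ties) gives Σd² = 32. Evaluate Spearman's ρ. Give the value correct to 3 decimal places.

0.086

ρ = 1 − 6Σd² / [n(n²−1)] = 1 − 6×32 / (6×35)
  = 1 − 192/210 = 1 − 0.9143 ≈ 0.086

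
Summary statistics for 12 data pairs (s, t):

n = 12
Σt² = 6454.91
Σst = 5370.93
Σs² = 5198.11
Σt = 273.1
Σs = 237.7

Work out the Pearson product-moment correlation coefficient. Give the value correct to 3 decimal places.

-0.113

r = (nΣst − ΣsΣt) / √[(nΣs² − (Σs)²)(nΣt² − (Σt)²)]
Numerator: 12×5370.93 − 237.7×273.1 = -464.71
Denominator: √[(62377.32 − 56501.29)(77458.92 − 74583.61)] = √[5876.03 × 2875.31] = 4110.4024
r = -464.71 / 4110.4024 ≈ -0.113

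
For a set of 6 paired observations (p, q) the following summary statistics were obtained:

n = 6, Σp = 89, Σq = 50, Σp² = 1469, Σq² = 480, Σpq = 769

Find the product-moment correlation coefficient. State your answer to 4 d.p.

r = (nΣpq − ΣpΣq) / √[(nΣp² − (Σp)²)(nΣq² − (Σq)²)]
Numerator: 6×769 − 89×50 = 164
Denominator: √[(8814 − 7921)(2880 − 2500)] = √[893 × 380] = 582.5290
r = 164 / 582.5290 ≈ 0.2815

0.2815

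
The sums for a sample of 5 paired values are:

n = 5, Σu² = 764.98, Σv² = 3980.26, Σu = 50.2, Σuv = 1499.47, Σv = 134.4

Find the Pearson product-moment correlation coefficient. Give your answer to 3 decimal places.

r = (nΣuv − ΣuΣv) / √[(nΣu² − (Σu)²)(nΣv² − (Σv)²)]
Numerator: 5×1499.47 − 50.2×134.4 = 750.47
Denominator: √[(3824.9 − 2520.04)(19901.3 − 18063.36)] = √[1304.86 × 1837.94] = 1548.6298
r = 750.47 / 1548.6298 ≈ 0.485

0.485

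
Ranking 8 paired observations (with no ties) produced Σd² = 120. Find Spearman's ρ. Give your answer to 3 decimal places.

ρ = 1 − 6Σd² / [n(n²−1)] = 1 − 6×120 / (8×63)
  = 1 − 720/504 = 1 − 1.4286 ≈ -0.429

-0.429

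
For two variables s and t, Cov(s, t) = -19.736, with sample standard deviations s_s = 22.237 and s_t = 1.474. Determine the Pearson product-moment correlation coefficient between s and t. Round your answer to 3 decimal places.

-0.602

r = Cov(s,t) / (s_s · s_t) = -19.736 / (22.237 × 1.474)
  = -19.736 / 32.7773 ≈ -0.602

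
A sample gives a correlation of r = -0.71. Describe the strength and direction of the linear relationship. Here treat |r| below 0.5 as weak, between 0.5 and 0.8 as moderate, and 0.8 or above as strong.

moderate negative

r = -0.71 < 0 so the relationship is negative.
|r| = 0.71, which falls in the moderate range.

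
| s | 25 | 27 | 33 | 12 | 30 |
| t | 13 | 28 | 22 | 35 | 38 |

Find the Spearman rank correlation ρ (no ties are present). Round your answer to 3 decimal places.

Rank s: 2, 3, 5, 1, 4
Rank t: 1, 3, 2, 4, 5
d = rank(s) − rank(t): 1, 0, 3, -3, -1; Σd² = 20
ρ = 1 − 6Σd² / [n(n²−1)] = 1 − 6×20 / (5×24) = 1 − 120/120 ≈ 0.000

0.000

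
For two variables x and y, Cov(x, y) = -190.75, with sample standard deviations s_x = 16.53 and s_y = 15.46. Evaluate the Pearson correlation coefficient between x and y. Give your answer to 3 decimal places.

r = Cov(x,y) / (s_x · s_y) = -190.75 / (16.53 × 15.46)
  = -190.75 / 255.5538 ≈ -0.746

-0.746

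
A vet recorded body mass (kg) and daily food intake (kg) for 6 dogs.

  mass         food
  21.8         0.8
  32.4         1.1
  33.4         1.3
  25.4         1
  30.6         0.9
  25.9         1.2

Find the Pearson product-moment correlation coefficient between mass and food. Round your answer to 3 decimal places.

n = 6, Σx = 169.5, Σy = 6.3, Σx² = 4892.89, Σy² = 6.79, Σxy = 180.52
nΣxy − ΣxΣy = 1083.12 − 1067.85 = 15.27
nΣx² − (Σx)² = 29357.34 − 28730.25 = 627.09; nΣy² − (Σy)² = 40.74 − 39.69 = 1.05
r = 15.27 / √(627.09 × 1.05) = 15.27 / 25.6602 ≈ 0.595

0.595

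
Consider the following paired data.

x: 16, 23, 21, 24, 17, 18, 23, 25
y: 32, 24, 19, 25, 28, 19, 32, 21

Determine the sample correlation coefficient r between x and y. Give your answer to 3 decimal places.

-0.259

n = 8, Σx = 167, Σy = 200, Σx² = 3569, Σy² = 5196, Σxy = 4142
nΣxy − ΣxΣy = 33136 − 33400 = -264
nΣx² − (Σx)² = 28552 − 27889 = 663; nΣy² − (Σy)² = 41568 − 40000 = 1568
r = -264 / √(663 × 1568) = -264 / 1019.5999 ≈ -0.259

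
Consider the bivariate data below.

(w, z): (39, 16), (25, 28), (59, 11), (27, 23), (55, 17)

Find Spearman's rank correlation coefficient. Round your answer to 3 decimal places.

-0.900

Rank w: 3, 1, 5, 2, 4
Rank z: 2, 5, 1, 4, 3
d = rank(w) − rank(z): 1, -4, 4, -2, 1; Σd² = 38
ρ = 1 − 6Σd² / [n(n²−1)] = 1 − 6×38 / (5×24) = 1 − 228/120 ≈ -0.900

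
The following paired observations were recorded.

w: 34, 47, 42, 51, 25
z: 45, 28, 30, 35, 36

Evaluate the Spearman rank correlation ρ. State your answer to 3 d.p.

-0.600

Rank w: 2, 4, 3, 5, 1
Rank z: 5, 1, 2, 3, 4
d = rank(w) − rank(z): -3, 3, 1, 2, -3; Σd² = 32
ρ = 1 − 6Σd² / [n(n²−1)] = 1 − 6×32 / (5×24) = 1 − 192/120 ≈ -0.600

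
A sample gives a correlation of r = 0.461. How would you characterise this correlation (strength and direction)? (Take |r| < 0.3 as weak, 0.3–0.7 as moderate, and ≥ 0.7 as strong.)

r = 0.461 > 0 so the relationship is positive.
|r| = 0.461, which falls in the moderate range.

moderate positive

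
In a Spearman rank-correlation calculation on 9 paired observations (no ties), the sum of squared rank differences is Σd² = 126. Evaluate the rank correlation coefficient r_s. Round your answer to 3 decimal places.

ρ = 1 − 6Σd² / [n(n²−1)] = 1 − 6×126 / (9×80)
  = 1 − 756/720 = 1 − 1.0500 ≈ -0.050

-0.050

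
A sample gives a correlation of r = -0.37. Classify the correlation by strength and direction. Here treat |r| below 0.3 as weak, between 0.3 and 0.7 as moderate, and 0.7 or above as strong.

r = -0.37 < 0 so the relationship is negative.
|r| = 0.37, which falls in the moderate range.

moderate negative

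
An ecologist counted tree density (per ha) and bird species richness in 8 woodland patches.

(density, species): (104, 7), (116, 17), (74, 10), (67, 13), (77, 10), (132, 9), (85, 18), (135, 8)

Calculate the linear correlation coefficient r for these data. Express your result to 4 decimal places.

-0.2675

n = 8, Σx = 790, Σy = 92, Σx² = 83040, Σy² = 1176, Σxy = 8879
nΣxy − ΣxΣy = 71032 − 72680 = -1648
nΣx² − (Σx)² = 664320 − 624100 = 40220; nΣy² − (Σy)² = 9408 − 8464 = 944
r = -1648 / √(40220 × 944) = -1648 / 6161.7919 ≈ -0.2675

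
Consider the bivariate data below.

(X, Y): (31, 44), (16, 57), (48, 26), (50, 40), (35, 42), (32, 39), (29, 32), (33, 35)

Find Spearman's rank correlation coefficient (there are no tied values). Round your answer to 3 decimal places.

-0.357

Rank X: 3, 1, 7, 8, 6, 4, 2, 5
Rank Y: 7, 8, 1, 5, 6, 4, 2, 3
d = rank(X) − rank(Y): -4, -7, 6, 3, 0, 0, 0, 2; Σd² = 114
ρ = 1 − 6Σd² / [n(n²−1)] = 1 − 6×114 / (8×63) = 1 − 684/504 ≈ -0.357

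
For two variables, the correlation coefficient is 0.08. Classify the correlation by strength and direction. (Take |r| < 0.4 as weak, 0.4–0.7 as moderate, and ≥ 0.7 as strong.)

r = 0.08 > 0 so the relationship is positive.
|r| = 0.08, which falls in the weak range.

weak positive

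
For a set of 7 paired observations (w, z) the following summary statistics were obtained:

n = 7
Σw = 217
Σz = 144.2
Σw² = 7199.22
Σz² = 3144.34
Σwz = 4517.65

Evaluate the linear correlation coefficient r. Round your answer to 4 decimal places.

0.1656

r = (nΣwz − ΣwΣz) / √[(nΣw² − (Σw)²)(nΣz² − (Σz)²)]
Numerator: 7×4517.65 − 217×144.2 = 332.15
Denominator: √[(50394.54 − 47089)(22010.38 − 20793.64)] = √[3305.54 × 1216.74] = 2005.4882
r = 332.15 / 2005.4882 ≈ 0.1656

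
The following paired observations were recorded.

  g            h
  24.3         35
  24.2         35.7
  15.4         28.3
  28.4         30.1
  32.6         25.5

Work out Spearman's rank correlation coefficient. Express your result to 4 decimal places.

-0.4000

Rank g: 3, 2, 1, 4, 5
Rank h: 4, 5, 2, 3, 1
d = rank(g) − rank(h): -1, -3, -1, 1, 4; Σd² = 28
ρ = 1 − 6Σd² / [n(n²−1)] = 1 − 6×28 / (5×24) = 1 − 168/120 ≈ -0.4000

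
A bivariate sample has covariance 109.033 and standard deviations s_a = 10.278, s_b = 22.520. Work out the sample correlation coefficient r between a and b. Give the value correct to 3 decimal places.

0.471

r = Cov(a,b) / (s_a · s_b) = 109.033 / (10.278 × 22.520)
  = 109.033 / 231.4606 ≈ 0.471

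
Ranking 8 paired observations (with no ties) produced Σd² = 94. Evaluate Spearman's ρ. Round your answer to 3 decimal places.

ρ = 1 − 6Σd² / [n(n²−1)] = 1 − 6×94 / (8×63)
  = 1 − 564/504 = 1 − 1.1190 ≈ -0.119

-0.119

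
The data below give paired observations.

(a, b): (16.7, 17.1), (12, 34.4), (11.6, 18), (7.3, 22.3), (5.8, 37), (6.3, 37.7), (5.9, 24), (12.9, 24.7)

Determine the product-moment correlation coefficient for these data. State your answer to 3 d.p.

-0.548

n = 8, Σa = 78.5, Σb = 215.2, Σa² = 885.29, Σb² = 6273.44, Σab = 1982.3
nΣab − ΣaΣb = 15858.4 − 16893.2 = -1034.8
nΣa² − (Σa)² = 7082.32 − 6162.25 = 920.07; nΣb² − (Σb)² = 50187.52 − 46311.04 = 3876.48
r = -1034.8 / √(920.07 × 3876.48) = -1034.8 / 1888.5531 ≈ -0.548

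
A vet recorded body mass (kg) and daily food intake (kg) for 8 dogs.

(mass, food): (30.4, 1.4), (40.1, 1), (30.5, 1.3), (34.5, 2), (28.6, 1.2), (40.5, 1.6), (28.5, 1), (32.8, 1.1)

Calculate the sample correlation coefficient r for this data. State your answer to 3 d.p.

n = 8, Σx = 265.9, Σy = 10.6, Σx² = 8998.97, Σy² = 14.86, Σxy = 355.01
nΣxy − ΣxΣy = 2840.08 − 2818.54 = 21.54
nΣx² − (Σx)² = 71991.76 − 70702.81 = 1288.95; nΣy² − (Σy)² = 118.88 − 112.36 = 6.52
r = 21.54 / √(1288.95 × 6.52) = 21.54 / 91.6731 ≈ 0.235

0.235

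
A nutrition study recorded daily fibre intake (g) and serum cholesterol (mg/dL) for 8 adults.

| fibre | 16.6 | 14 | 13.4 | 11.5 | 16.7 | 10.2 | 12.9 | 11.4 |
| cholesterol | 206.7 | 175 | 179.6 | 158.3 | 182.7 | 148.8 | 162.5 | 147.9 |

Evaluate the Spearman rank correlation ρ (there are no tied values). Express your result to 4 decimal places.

Rank fibre: 7, 6, 5, 3, 8, 1, 4, 2
Rank cholesterol: 8, 5, 6, 3, 7, 2, 4, 1
d = rank(fibre) − rank(cholesterol): -1, 1, -1, 0, 1, -1, 0, 1; Σd² = 6
ρ = 1 − 6Σd² / [n(n²−1)] = 1 − 6×6 / (8×63) = 1 − 36/504 ≈ 0.9286

0.9286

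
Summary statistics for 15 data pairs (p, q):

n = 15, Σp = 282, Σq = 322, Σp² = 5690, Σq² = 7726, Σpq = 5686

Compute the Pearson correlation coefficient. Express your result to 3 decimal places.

-0.654

r = (nΣpq − ΣpΣq) / √[(nΣp² − (Σp)²)(nΣq² − (Σq)²)]
Numerator: 15×5686 − 282×322 = -5514
Denominator: √[(85350 − 79524)(115890 − 103684)] = √[5826 × 12206] = 8432.8024
r = -5514 / 8432.8024 ≈ -0.654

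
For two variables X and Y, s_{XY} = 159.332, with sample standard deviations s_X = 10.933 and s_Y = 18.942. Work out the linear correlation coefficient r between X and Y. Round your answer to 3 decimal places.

0.769

r = Cov(X,Y) / (s_X · s_Y) = 159.332 / (10.933 × 18.942)
  = 159.332 / 207.0929 ≈ 0.769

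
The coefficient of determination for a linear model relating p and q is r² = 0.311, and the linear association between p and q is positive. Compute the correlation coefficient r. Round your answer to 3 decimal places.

|r| = √0.311 = 0.558
The association is positive, so r = 0.558.

0.558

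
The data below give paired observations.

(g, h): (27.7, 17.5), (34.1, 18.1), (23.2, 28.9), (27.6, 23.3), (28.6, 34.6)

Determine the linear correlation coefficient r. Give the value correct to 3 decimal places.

-0.454

n = 5, Σg = 141.2, Σh = 122.4, Σg² = 4048.06, Σh² = 3209.12, Σgh = 3405.08
nΣgh − ΣgΣh = 17025.4 − 17282.88 = -257.48
nΣg² − (Σg)² = 20240.3 − 19937.44 = 302.86; nΣh² − (Σh)² = 16045.6 − 14981.76 = 1063.84
r = -257.48 / √(302.86 × 1063.84) = -257.48 / 567.6219 ≈ -0.454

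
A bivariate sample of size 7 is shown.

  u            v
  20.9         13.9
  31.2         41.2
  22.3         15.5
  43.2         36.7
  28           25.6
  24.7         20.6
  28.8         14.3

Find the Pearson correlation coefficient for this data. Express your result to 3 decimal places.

n = 7, Σu = 199.1, Σv = 167.8, Σu² = 5997.31, Σv² = 4762, Σuv = 5144.5
nΣuv − ΣuΣv = 36011.5 − 33408.98 = 2602.52
nΣu² − (Σu)² = 41981.17 − 39640.81 = 2340.36; nΣv² − (Σv)² = 33334 − 28156.84 = 5177.16
r = 2602.52 / √(2340.36 × 5177.16) = 2602.52 / 3480.8646 ≈ 0.748

0.748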